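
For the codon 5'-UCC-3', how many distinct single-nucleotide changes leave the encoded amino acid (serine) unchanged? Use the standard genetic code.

Position 1: none → 0 synonymous.
Position 2: none → 0 synonymous.
Position 3: UCU, UCA, UCG → 3 synonymous.
Total: 0 + 0 + 3 = 3.

3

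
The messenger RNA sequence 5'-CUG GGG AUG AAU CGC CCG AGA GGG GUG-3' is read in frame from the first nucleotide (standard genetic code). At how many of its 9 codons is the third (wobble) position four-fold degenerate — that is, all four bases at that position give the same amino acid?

Codon 1 CUG (Leu): third position 4-fold.
Codon 2 GGG (Gly): third position 4-fold.
Codon 3 AUG (Met): third position 1-fold.
Codon 4 AAU (Asn): third position 2-fold.
Codon 5 CGC (Arg): third position 4-fold.
Codon 6 CCG (Pro): third position 4-fold.
Codon 7 AGA (Arg): third position 2-fold.
Codon 8 GGG (Gly): third position 4-fold.
Codon 9 GUG (Val): third position 4-fold.
Four-fold degenerate third positions: 6.

6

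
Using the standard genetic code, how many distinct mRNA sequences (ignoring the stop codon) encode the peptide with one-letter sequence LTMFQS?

576

Leu: 6 codons.
Thr: 4 codons.
Met: 1 codon.
Phe: 2 codons.
Gln: 2 codons.
Ser: 6 codons.
6 × 4 × 1 × 2 × 2 × 6 = 576.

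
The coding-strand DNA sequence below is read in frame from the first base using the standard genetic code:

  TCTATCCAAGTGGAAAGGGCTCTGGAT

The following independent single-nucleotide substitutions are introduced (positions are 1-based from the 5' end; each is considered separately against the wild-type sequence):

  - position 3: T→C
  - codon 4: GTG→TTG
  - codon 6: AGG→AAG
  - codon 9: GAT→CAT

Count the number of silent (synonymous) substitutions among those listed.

1

Codon 1: TCT (Ser) → TCC (Ser) — synonymous.
Codon 4: GTG (Val) → TTG (Leu) — missense.
Codon 6: AGG (Arg) → AAG (Lys) — missense.
Codon 9: GAT (Asp) → CAT (His) — missense.
Synonymous: 1 of 4.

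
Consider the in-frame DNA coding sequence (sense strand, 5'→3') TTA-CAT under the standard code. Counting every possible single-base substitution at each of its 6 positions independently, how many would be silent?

Codon 1 (TTA, Leu): 2 synonymous substitutions.
Codon 2 (CAT, His): 1 synonymous substitution.
Total: 2 + 1 = 3.

3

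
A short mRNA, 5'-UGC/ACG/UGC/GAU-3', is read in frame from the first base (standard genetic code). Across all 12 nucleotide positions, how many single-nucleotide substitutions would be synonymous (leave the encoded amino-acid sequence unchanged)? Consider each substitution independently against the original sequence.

6

Codon 1 (UGC, Cys): 1 synonymous substitution.
Codon 2 (ACG, Thr): 3 synonymous substitutions.
Codon 3 (UGC, Cys): 1 synonymous substitution.
Codon 4 (GAU, Asp): 1 synonymous substitution.
Total: 1 + 3 + 1 + 1 = 6.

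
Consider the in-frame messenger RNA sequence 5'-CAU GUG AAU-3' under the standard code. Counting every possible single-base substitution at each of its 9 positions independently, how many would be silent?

5

Codon 1 (CAU, His): 1 synonymous substitution.
Codon 2 (GUG, Val): 3 synonymous substitutions.
Codon 3 (AAU, Asn): 1 synonymous substitution.
Total: 1 + 3 + 1 = 5.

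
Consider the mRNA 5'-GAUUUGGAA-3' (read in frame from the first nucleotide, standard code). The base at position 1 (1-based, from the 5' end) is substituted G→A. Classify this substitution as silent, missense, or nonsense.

Position 1 falls in codon 1: GAU → Asp.
After the substitution the codon is AAU → Asn.
Asp ≠ Asn, so this is a missense mutation.

missense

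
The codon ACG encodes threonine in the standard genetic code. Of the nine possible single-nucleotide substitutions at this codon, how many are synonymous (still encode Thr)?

Position 1: none → 0 synonymous.
Position 2: none → 0 synonymous.
Position 3: ACU, ACC, ACA → 3 synonymous.
Total: 0 + 0 + 3 = 3.

3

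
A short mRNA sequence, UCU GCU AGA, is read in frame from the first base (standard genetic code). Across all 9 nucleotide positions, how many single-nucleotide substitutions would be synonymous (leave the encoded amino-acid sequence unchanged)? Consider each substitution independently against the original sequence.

8

Codon 1 (UCU, Ser): 3 synonymous substitutions.
Codon 2 (GCU, Ala): 3 synonymous substitutions.
Codon 3 (AGA, Arg): 2 synonymous substitutions.
Total: 3 + 3 + 2 = 8.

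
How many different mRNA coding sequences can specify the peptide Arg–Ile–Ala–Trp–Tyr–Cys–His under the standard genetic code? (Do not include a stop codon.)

Arg: 6 codons.
Ile: 3 codons.
Ala: 4 codons.
Trp: 1 codon.
Tyr: 2 codons.
Cys: 2 codons.
His: 2 codons.
6 × 3 × 4 × 1 × 2 × 2 × 2 = 576.

576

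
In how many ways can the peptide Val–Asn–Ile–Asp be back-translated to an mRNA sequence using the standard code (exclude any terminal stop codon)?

48

Val: 4 codons.
Asn: 2 codons.
Ile: 3 codons.
Asp: 2 codons.
4 × 2 × 3 × 2 = 48.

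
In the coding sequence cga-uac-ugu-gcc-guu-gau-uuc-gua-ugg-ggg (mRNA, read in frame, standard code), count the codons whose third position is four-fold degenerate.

Codon 1 CGA (Arg): third position 4-fold.
Codon 2 UAC (Tyr): third position 2-fold.
Codon 3 UGU (Cys): third position 2-fold.
Codon 4 GCC (Ala): third position 4-fold.
Codon 5 GUU (Val): third position 4-fold.
Codon 6 GAU (Asp): third position 2-fold.
Codon 7 UUC (Phe): third position 2-fold.
Codon 8 GUA (Val): third position 4-fold.
Codon 9 UGG (Trp): third position 1-fold.
Codon 10 GGG (Gly): third position 4-fold.
Four-fold degenerate third positions: 5.

5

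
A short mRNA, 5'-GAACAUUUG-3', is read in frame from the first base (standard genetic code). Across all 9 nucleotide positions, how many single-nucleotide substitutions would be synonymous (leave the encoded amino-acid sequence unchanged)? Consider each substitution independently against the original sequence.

Codon 1 (GAA, Glu): 1 synonymous substitution.
Codon 2 (CAU, His): 1 synonymous substitution.
Codon 3 (UUG, Leu): 2 synonymous substitutions.
Total: 1 + 1 + 2 = 4.

4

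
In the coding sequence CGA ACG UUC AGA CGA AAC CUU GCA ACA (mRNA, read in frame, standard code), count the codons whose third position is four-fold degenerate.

Codon 1 CGA (Arg): third position 4-fold.
Codon 2 ACG (Thr): third position 4-fold.
Codon 3 UUC (Phe): third position 2-fold.
Codon 4 AGA (Arg): third position 2-fold.
Codon 5 CGA (Arg): third position 4-fold.
Codon 6 AAC (Asn): third position 2-fold.
Codon 7 CUU (Leu): third position 4-fold.
Codon 8 GCA (Ala): third position 4-fold.
Codon 9 ACA (Thr): third position 4-fold.
Four-fold degenerate third positions: 6.

6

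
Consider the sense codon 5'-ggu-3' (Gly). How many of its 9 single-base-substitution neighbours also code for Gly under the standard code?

Position 1: none → 0 synonymous.
Position 2: none → 0 synonymous.
Position 3: GGC, GGA, GGG → 3 synonymous.
Total: 0 + 0 + 3 = 3.

3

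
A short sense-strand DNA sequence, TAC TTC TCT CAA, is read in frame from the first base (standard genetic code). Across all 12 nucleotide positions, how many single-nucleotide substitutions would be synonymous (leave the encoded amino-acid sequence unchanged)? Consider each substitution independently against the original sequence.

Codon 1 (TAC, Tyr): 1 synonymous substitution.
Codon 2 (TTC, Phe): 1 synonymous substitution.
Codon 3 (TCT, Ser): 3 synonymous substitutions.
Codon 4 (CAA, Gln): 1 synonymous substitution.
Total: 1 + 1 + 3 + 1 = 6.

6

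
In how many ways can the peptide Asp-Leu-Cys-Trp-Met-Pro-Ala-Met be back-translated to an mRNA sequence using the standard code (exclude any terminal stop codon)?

384

Asp: 2 codons.
Leu: 6 codons.
Cys: 2 codons.
Trp: 1 codon.
Met: 1 codon.
Pro: 4 codons.
Ala: 4 codons.
Met: 1 codon.
2 × 6 × 2 × 1 × 1 × 4 × 4 × 1 = 384.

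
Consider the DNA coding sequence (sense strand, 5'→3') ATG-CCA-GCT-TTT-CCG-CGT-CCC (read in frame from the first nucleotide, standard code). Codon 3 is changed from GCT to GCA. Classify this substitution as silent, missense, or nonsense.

Position 9 falls in codon 3: GCT → Ala.
After the substitution the codon is GCA → Ala.
Both encode Ala, so the change is synonymous.

silent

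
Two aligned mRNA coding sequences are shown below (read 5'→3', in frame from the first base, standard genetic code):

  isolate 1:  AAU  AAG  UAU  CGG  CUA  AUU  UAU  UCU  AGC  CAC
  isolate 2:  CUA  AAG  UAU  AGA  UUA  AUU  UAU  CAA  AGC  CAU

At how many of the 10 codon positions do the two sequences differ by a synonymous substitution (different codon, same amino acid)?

3

Codon 1: AAU Asn / CUA Leu — nonsynonymous.
Codon 2: AAG Lys / AAG Lys — identical.
Codon 3: UAU Tyr / UAU Tyr — identical.
Codon 4: CGG Arg / AGA Arg — synonymous.
Codon 5: CUA Leu / UUA Leu — synonymous.
Codon 6: AUU Ile / AUU Ile — identical.
Codon 7: UAU Tyr / UAU Tyr — identical.
Codon 8: UCU Ser / CAA Gln — nonsynonymous.
Codon 9: AGC Ser / AGC Ser — identical.
Codon 10: CAC His / CAU His — synonymous.
Synonymous differences: 3.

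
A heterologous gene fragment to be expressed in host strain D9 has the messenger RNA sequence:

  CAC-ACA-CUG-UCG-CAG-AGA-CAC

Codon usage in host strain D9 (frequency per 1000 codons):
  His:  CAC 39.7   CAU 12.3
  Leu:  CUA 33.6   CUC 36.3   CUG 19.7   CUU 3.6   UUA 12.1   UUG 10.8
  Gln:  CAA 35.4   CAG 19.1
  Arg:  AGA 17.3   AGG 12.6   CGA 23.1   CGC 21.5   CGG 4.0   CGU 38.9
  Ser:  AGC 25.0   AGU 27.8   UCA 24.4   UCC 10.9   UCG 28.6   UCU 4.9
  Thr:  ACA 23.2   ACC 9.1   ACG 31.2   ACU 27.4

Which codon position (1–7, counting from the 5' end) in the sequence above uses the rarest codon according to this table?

6

Codon 1 CAC (His): 39.7 per 1000.
Codon 2 ACA (Thr): 23.2 per 1000.
Codon 3 CUG (Leu): 19.7 per 1000.
Codon 4 UCG (Ser): 28.6 per 1000.
Codon 5 CAG (Gln): 19.1 per 1000.
Codon 6 AGA (Arg): 17.3 per 1000.
Codon 7 CAC (His): 39.7 per 1000.
Lowest frequency is 17.3 at codon 6.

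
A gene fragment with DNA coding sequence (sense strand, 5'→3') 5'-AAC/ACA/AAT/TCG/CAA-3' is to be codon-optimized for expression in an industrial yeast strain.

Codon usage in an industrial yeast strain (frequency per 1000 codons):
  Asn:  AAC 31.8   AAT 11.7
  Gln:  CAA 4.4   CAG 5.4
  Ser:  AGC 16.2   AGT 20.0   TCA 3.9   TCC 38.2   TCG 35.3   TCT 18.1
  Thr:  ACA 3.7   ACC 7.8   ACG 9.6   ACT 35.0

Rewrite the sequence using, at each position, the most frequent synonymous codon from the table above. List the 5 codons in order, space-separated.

Codon 1 (Asn): best is AAC at 31.8.
Codon 2 (Thr): best is ACT at 35.0.
Codon 3 (Asn): best is AAC at 31.8.
Codon 4 (Ser): best is TCC at 38.2.
Codon 5 (Gln): best is CAG at 5.4.

AAC ACT AAC TCC CAG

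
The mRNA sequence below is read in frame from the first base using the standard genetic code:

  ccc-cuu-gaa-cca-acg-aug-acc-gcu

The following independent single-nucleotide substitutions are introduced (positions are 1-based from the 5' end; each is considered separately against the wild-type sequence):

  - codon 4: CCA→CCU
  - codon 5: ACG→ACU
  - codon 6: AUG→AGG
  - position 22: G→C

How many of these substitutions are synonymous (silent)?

Codon 4: CCA (Pro) → CCU (Pro) — synonymous.
Codon 5: ACG (Thr) → ACU (Thr) — synonymous.
Codon 6: AUG (Met) → AGG (Arg) — missense.
Codon 8: GCU (Ala) → CCU (Pro) — missense.
Synonymous: 2 of 4.

2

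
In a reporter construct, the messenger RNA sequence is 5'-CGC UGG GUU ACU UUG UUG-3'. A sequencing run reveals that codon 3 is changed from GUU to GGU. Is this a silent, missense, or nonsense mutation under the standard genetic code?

missense

Position 8 falls in codon 3: GUU → Val.
After the substitution the codon is GGU → Gly.
Val ≠ Gly, so this is a missense mutation.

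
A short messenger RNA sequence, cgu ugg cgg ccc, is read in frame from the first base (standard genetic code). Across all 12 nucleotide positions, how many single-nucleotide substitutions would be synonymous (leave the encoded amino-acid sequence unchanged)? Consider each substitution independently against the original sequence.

10

Codon 1 (CGU, Arg): 3 synonymous substitutions.
Codon 2 (UGG, Trp): 0 synonymous substitutions.
Codon 3 (CGG, Arg): 4 synonymous substitutions.
Codon 4 (CCC, Pro): 3 synonymous substitutions.
Total: 3 + 0 + 4 + 3 = 10.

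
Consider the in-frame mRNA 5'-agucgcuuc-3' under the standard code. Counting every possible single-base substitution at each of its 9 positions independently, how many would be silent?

5

Codon 1 (AGU, Ser): 1 synonymous substitution.
Codon 2 (CGC, Arg): 3 synonymous substitutions.
Codon 3 (UUC, Phe): 1 synonymous substitution.
Total: 1 + 3 + 1 = 5.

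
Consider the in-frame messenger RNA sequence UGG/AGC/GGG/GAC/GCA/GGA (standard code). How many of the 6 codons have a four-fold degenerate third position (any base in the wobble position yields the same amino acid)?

Codon 1 UGG (Trp): third position 1-fold.
Codon 2 AGC (Ser): third position 2-fold.
Codon 3 GGG (Gly): third position 4-fold.
Codon 4 GAC (Asp): third position 2-fold.
Codon 5 GCA (Ala): third position 4-fold.
Codon 6 GGA (Gly): third position 4-fold.
Four-fold degenerate third positions: 3.

3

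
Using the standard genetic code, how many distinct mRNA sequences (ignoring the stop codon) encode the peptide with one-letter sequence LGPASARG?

221184

Leu: 6 codons.
Gly: 4 codons.
Pro: 4 codons.
Ala: 4 codons.
Ser: 6 codons.
Ala: 4 codons.
Arg: 6 codons.
Gly: 4 codons.
6 × 4 × 4 × 4 × 6 × 4 × 6 × 4 = 221184.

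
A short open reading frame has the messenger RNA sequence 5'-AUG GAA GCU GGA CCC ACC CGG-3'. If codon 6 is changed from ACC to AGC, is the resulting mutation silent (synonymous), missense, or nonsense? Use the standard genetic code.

Position 17 falls in codon 6: ACC → Thr.
After the substitution the codon is AGC → Ser.
Thr ≠ Ser, so this is a missense mutation.

missense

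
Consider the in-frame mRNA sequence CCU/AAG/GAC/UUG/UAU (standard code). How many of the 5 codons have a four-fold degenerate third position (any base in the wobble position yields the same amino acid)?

1

Codon 1 CCU (Pro): third position 4-fold.
Codon 2 AAG (Lys): third position 2-fold.
Codon 3 GAC (Asp): third position 2-fold.
Codon 4 UUG (Leu): third position 2-fold.
Codon 5 UAU (Tyr): third position 2-fold.
Four-fold degenerate third positions: 1.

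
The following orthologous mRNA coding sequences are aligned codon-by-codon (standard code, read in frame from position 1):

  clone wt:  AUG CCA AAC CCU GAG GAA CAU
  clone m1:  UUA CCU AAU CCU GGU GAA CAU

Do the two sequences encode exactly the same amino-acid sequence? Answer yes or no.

no

Codon 1: AUG Met / UUA Leu — nonsynonymous.
Codon 2: CCA Pro / CCU Pro — synonymous.
Codon 3: AAC Asn / AAU Asn — synonymous.
Codon 4: CCU Pro / CCU Pro — identical.
Codon 5: GAG Glu / GGU Gly — nonsynonymous.
Codon 6: GAA Glu / GAA Glu — identical.
Codon 7: CAU His / CAU His — identical.
Nonsynonymous differences: 2 → different protein.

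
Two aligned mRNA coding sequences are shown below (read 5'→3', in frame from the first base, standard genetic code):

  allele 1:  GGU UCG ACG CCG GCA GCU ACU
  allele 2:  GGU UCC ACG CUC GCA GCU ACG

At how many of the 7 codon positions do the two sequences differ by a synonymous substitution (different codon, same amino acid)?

Codon 1: GGU Gly / GGU Gly — identical.
Codon 2: UCG Ser / UCC Ser — synonymous.
Codon 3: ACG Thr / ACG Thr — identical.
Codon 4: CCG Pro / CUC Leu — nonsynonymous.
Codon 5: GCA Ala / GCA Ala — identical.
Codon 6: GCU Ala / GCU Ala — identical.
Codon 7: ACU Thr / ACG Thr — synonymous.
Synonymous differences: 2.

2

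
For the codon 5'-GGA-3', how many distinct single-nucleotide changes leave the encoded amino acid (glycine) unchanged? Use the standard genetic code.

3

Position 1: none → 0 synonymous.
Position 2: none → 0 synonymous.
Position 3: GGT, GGC, GGG → 3 synonymous.
Total: 0 + 0 + 3 = 3.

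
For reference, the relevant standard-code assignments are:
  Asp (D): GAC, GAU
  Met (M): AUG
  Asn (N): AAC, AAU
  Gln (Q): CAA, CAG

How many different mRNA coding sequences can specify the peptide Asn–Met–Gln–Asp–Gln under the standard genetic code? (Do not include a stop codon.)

Asn: 2 codons.
Met: 1 codon.
Gln: 2 codons.
Asp: 2 codons.
Gln: 2 codons.
2 × 1 × 2 × 2 × 2 = 16.

16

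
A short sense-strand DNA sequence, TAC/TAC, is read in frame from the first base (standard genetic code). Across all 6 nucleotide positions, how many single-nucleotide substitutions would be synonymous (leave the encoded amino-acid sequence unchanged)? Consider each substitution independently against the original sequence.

Codon 1 (TAC, Tyr): 1 synonymous substitution.
Codon 2 (TAC, Tyr): 1 synonymous substitution.
Total: 1 + 1 = 2.

2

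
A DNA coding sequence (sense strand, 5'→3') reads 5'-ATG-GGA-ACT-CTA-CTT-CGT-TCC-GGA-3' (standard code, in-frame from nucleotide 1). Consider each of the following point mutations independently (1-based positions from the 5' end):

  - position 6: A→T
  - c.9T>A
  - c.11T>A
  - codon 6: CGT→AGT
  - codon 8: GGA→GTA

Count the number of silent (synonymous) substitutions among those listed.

2

Codon 2: GGA (Gly) → GGT (Gly) — synonymous.
Codon 3: ACT (Thr) → ACA (Thr) — synonymous.
Codon 4: CTA (Leu) → CAA (Gln) — missense.
Codon 6: CGT (Arg) → AGT (Ser) — missense.
Codon 8: GGA (Gly) → GTA (Val) — missense.
Synonymous: 2 of 5.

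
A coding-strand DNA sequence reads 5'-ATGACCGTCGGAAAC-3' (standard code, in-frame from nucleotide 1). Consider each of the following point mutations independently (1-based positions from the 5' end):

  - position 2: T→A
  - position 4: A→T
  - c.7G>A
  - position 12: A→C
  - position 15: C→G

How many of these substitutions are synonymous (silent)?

1

Codon 1: ATG (Met) → AAG (Lys) — missense.
Codon 2: ACC (Thr) → TCC (Ser) — missense.
Codon 3: GTC (Val) → ATC (Ile) — missense.
Codon 4: GGA (Gly) → GGC (Gly) — synonymous.
Codon 5: AAC (Asn) → AAG (Lys) — missense.
Synonymous: 1 of 5.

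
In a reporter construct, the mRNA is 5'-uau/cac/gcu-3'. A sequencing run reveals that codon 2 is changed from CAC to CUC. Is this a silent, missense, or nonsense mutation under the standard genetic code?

Position 5 falls in codon 2: CAC → His.
After the substitution the codon is CUC → Leu.
His ≠ Leu, so this is a missense mutation.

missense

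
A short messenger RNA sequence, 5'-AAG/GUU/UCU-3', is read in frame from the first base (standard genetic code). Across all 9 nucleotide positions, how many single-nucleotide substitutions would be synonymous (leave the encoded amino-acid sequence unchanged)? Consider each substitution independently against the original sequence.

Codon 1 (AAG, Lys): 1 synonymous substitution.
Codon 2 (GUU, Val): 3 synonymous substitutions.
Codon 3 (UCU, Ser): 3 synonymous substitutions.
Total: 1 + 3 + 3 = 7.

7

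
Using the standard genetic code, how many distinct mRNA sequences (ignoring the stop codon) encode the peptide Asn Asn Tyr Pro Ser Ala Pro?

Asn: 2 codons.
Asn: 2 codons.
Tyr: 2 codons.
Pro: 4 codons.
Ser: 6 codons.
Ala: 4 codons.
Pro: 4 codons.
2 × 2 × 2 × 4 × 6 × 4 × 4 = 3072.

3072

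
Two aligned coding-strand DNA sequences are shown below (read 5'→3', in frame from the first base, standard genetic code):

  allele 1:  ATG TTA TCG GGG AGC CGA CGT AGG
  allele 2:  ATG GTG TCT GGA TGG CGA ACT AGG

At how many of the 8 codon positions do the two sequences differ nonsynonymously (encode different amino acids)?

Codon 1: ATG Met / ATG Met — identical.
Codon 2: TTA Leu / GTG Val — nonsynonymous.
Codon 3: TCG Ser / TCT Ser — synonymous.
Codon 4: GGG Gly / GGA Gly — synonymous.
Codon 5: AGC Ser / TGG Trp — nonsynonymous.
Codon 6: CGA Arg / CGA Arg — identical.
Codon 7: CGT Arg / ACT Thr — nonsynonymous.
Codon 8: AGG Arg / AGG Arg — identical.
Nonsynonymous differences: 3.

3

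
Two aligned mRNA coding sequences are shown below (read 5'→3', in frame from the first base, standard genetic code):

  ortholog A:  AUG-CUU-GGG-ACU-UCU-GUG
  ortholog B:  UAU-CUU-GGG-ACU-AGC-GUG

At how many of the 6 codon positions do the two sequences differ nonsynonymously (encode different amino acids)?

Codon 1: AUG Met / UAU Tyr — nonsynonymous.
Codon 2: CUU Leu / CUU Leu — identical.
Codon 3: GGG Gly / GGG Gly — identical.
Codon 4: ACU Thr / ACU Thr — identical.
Codon 5: UCU Ser / AGC Ser — synonymous.
Codon 6: GUG Val / GUG Val — identical.
Nonsynonymous differences: 1.

1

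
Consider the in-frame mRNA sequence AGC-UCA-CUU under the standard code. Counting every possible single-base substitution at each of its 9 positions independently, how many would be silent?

7

Codon 1 (AGC, Ser): 1 synonymous substitution.
Codon 2 (UCA, Ser): 3 synonymous substitutions.
Codon 3 (CUU, Leu): 3 synonymous substitutions.
Total: 1 + 3 + 3 = 7.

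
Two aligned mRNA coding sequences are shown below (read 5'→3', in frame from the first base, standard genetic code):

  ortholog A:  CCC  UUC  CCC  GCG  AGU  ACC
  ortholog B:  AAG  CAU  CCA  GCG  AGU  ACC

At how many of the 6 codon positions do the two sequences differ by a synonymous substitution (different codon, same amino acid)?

1

Codon 1: CCC Pro / AAG Lys — nonsynonymous.
Codon 2: UUC Phe / CAU His — nonsynonymous.
Codon 3: CCC Pro / CCA Pro — synonymous.
Codon 4: GCG Ala / GCG Ala — identical.
Codon 5: AGU Ser / AGU Ser — identical.
Codon 6: ACC Thr / ACC Thr — identical.
Synonymous differences: 1.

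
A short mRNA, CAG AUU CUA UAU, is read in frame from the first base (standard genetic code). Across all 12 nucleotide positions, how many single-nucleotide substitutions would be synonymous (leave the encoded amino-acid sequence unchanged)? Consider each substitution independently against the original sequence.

Codon 1 (CAG, Gln): 1 synonymous substitution.
Codon 2 (AUU, Ile): 2 synonymous substitutions.
Codon 3 (CUA, Leu): 4 synonymous substitutions.
Codon 4 (UAU, Tyr): 1 synonymous substitution.
Total: 1 + 2 + 4 + 1 = 8.

8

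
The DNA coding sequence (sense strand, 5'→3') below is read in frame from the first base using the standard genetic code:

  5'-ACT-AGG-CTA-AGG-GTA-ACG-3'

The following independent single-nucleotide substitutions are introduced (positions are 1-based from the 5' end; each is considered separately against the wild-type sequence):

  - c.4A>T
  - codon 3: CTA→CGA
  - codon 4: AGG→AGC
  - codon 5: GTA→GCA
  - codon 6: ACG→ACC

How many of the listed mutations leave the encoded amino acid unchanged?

1

Codon 2: AGG (Arg) → TGG (Trp) — missense.
Codon 3: CTA (Leu) → CGA (Arg) — missense.
Codon 4: AGG (Arg) → AGC (Ser) — missense.
Codon 5: GTA (Val) → GCA (Ala) — missense.
Codon 6: ACG (Thr) → ACC (Thr) — synonymous.
Synonymous: 1 of 5.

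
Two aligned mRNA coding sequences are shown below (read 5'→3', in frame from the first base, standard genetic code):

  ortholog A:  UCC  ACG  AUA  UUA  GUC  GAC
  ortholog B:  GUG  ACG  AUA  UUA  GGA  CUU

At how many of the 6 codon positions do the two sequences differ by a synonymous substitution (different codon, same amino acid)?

0

Codon 1: UCC Ser / GUG Val — nonsynonymous.
Codon 2: ACG Thr / ACG Thr — identical.
Codon 3: AUA Ile / AUA Ile — identical.
Codon 4: UUA Leu / UUA Leu — identical.
Codon 5: GUC Val / GGA Gly — nonsynonymous.
Codon 6: GAC Asp / CUU Leu — nonsynonymous.
Synonymous differences: 0.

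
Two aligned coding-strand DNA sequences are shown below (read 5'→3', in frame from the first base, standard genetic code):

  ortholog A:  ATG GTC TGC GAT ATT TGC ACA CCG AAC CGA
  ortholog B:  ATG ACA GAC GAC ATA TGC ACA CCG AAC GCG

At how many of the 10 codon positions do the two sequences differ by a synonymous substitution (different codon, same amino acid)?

2

Codon 1: ATG Met / ATG Met — identical.
Codon 2: GTC Val / ACA Thr — nonsynonymous.
Codon 3: TGC Cys / GAC Asp — nonsynonymous.
Codon 4: GAT Asp / GAC Asp — synonymous.
Codon 5: ATT Ile / ATA Ile — synonymous.
Codon 6: TGC Cys / TGC Cys — identical.
Codon 7: ACA Thr / ACA Thr — identical.
Codon 8: CCG Pro / CCG Pro — identical.
Codon 9: AAC Asn / AAC Asn — identical.
Codon 10: CGA Arg / GCG Ala — nonsynonymous.
Synonymous differences: 2.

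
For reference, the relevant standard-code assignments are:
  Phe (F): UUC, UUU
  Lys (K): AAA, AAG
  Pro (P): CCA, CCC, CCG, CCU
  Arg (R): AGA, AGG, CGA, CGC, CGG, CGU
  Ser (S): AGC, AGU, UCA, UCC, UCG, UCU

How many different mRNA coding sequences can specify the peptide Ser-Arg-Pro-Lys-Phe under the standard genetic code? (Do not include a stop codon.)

Ser: 6 codons.
Arg: 6 codons.
Pro: 4 codons.
Lys: 2 codons.
Phe: 2 codons.
6 × 6 × 4 × 2 × 2 = 576.

576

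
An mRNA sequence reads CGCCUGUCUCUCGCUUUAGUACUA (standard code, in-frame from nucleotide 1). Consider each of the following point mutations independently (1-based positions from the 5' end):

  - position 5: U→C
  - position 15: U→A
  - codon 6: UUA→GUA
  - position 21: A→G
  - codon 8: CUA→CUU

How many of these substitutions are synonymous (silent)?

Codon 2: CUG (Leu) → CCG (Pro) — missense.
Codon 5: GCU (Ala) → GCA (Ala) — synonymous.
Codon 6: UUA (Leu) → GUA (Val) — missense.
Codon 7: GUA (Val) → GUG (Val) — synonymous.
Codon 8: CUA (Leu) → CUU (Leu) — synonymous.
Synonymous: 3 of 5.

3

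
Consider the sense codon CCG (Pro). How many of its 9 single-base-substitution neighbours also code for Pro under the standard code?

3

Position 1: none → 0 synonymous.
Position 2: none → 0 synonymous.
Position 3: CCU, CCC, CCA → 3 synonymous.
Total: 0 + 0 + 3 = 3.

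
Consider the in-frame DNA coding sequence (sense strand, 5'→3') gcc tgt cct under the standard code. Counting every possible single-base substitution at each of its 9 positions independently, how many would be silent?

7

Codon 1 (GCC, Ala): 3 synonymous substitutions.
Codon 2 (TGT, Cys): 1 synonymous substitution.
Codon 3 (CCT, Pro): 3 synonymous substitutions.
Total: 3 + 1 + 3 = 7.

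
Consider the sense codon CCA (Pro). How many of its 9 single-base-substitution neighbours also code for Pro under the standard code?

Position 1: none → 0 synonymous.
Position 2: none → 0 synonymous.
Position 3: CCU, CCC, CCG → 3 synonymous.
Total: 0 + 0 + 3 = 3.

3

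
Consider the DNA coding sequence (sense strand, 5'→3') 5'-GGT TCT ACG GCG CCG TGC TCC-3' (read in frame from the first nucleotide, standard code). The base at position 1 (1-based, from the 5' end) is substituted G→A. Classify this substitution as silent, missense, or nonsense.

missense

Position 1 falls in codon 1: GGT → Gly.
After the substitution the codon is AGT → Ser.
Gly ≠ Ser, so this is a missense mutation.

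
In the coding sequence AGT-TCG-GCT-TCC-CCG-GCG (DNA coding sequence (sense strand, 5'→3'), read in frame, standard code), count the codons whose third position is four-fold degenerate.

5

Codon 1 AGT (Ser): third position 2-fold.
Codon 2 TCG (Ser): third position 4-fold.
Codon 3 GCT (Ala): third position 4-fold.
Codon 4 TCC (Ser): third position 4-fold.
Codon 5 CCG (Pro): third position 4-fold.
Codon 6 GCG (Ala): third position 4-fold.
Four-fold degenerate third positions: 5.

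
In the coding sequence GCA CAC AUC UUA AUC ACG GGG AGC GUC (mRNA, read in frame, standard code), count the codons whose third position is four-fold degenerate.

Codon 1 GCA (Ala): third position 4-fold.
Codon 2 CAC (His): third position 2-fold.
Codon 3 AUC (Ile): third position 3-fold.
Codon 4 UUA (Leu): third position 2-fold.
Codon 5 AUC (Ile): third position 3-fold.
Codon 6 ACG (Thr): third position 4-fold.
Codon 7 GGG (Gly): third position 4-fold.
Codon 8 AGC (Ser): third position 2-fold.
Codon 9 GUC (Val): third position 4-fold.
Four-fold degenerate third positions: 4.

4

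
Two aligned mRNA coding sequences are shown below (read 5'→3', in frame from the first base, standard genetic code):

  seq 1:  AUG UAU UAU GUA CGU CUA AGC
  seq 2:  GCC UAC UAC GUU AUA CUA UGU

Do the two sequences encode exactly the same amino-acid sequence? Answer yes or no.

Codon 1: AUG Met / GCC Ala — nonsynonymous.
Codon 2: UAU Tyr / UAC Tyr — synonymous.
Codon 3: UAU Tyr / UAC Tyr — synonymous.
Codon 4: GUA Val / GUU Val — synonymous.
Codon 5: CGU Arg / AUA Ile — nonsynonymous.
Codon 6: CUA Leu / CUA Leu — identical.
Codon 7: AGC Ser / UGU Cys — nonsynonymous.
Nonsynonymous differences: 3 → different protein.

no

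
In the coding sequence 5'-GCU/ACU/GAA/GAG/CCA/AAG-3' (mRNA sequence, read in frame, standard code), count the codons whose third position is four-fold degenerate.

Codon 1 GCU (Ala): third position 4-fold.
Codon 2 ACU (Thr): third position 4-fold.
Codon 3 GAA (Glu): third position 2-fold.
Codon 4 GAG (Glu): third position 2-fold.
Codon 5 CCA (Pro): third position 4-fold.
Codon 6 AAG (Lys): third position 2-fold.
Four-fold degenerate third positions: 3.

3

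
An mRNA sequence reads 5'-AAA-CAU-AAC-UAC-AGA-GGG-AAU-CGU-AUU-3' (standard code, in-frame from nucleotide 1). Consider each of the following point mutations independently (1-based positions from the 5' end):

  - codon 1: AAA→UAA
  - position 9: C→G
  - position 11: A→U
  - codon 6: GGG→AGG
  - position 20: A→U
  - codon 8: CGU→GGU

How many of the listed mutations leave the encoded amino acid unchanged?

0

Codon 1: AAA (Lys) → UAA (Stop) — nonsense.
Codon 3: AAC (Asn) → AAG (Lys) — missense.
Codon 4: UAC (Tyr) → UUC (Phe) — missense.
Codon 6: GGG (Gly) → AGG (Arg) — missense.
Codon 7: AAU (Asn) → AUU (Ile) — missense.
Codon 8: CGU (Arg) → GGU (Gly) — missense.
Synonymous: 0 of 6.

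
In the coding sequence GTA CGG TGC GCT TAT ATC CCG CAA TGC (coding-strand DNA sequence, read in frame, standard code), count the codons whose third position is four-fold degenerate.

4

Codon 1 GTA (Val): third position 4-fold.
Codon 2 CGG (Arg): third position 4-fold.
Codon 3 TGC (Cys): third position 2-fold.
Codon 4 GCT (Ala): third position 4-fold.
Codon 5 TAT (Tyr): third position 2-fold.
Codon 6 ATC (Ile): third position 3-fold.
Codon 7 CCG (Pro): third position 4-fold.
Codon 8 CAA (Gln): third position 2-fold.
Codon 9 TGC (Cys): third position 2-fold.
Four-fold degenerate third positions: 4.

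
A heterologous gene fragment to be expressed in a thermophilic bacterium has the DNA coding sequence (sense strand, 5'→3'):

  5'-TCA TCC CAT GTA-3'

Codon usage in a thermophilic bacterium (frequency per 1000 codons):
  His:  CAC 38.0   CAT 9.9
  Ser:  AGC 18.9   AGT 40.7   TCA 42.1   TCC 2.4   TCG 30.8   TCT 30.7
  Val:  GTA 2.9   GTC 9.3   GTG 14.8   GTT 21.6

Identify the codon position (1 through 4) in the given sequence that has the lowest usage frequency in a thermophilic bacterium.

Codon 1 TCA (Ser): 42.1 per 1000.
Codon 2 TCC (Ser): 2.4 per 1000.
Codon 3 CAT (His): 9.9 per 1000.
Codon 4 GTA (Val): 2.9 per 1000.
Lowest frequency is 2.4 at codon 2.

2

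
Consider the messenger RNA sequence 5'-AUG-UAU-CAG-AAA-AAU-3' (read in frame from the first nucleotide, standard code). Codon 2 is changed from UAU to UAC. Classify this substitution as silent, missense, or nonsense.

silent

Position 6 falls in codon 2: UAU → Tyr.
After the substitution the codon is UAC → Tyr.
Both encode Tyr, so the change is synonymous.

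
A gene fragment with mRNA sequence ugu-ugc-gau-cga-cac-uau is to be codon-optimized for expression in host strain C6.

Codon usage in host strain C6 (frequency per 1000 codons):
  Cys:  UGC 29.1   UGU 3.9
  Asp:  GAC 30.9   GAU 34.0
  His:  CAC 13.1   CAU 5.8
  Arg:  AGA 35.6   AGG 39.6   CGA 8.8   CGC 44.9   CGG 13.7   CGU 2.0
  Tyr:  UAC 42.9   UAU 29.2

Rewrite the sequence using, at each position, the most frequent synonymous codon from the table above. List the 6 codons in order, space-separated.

UGC UGC GAU CGC CAC UAC

Codon 1 (Cys): best is UGC at 29.1.
Codon 2 (Cys): best is UGC at 29.1.
Codon 3 (Asp): best is GAU at 34.0.
Codon 4 (Arg): best is CGC at 44.9.
Codon 5 (His): best is CAC at 13.1.
Codon 6 (Tyr): best is UAC at 42.9.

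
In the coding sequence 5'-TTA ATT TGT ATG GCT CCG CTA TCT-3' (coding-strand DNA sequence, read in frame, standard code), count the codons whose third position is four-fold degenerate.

Codon 1 TTA (Leu): third position 2-fold.
Codon 2 ATT (Ile): third position 3-fold.
Codon 3 TGT (Cys): third position 2-fold.
Codon 4 ATG (Met): third position 1-fold.
Codon 5 GCT (Ala): third position 4-fold.
Codon 6 CCG (Pro): third position 4-fold.
Codon 7 CTA (Leu): third position 4-fold.
Codon 8 TCT (Ser): third position 4-fold.
Four-fold degenerate third positions: 4.

4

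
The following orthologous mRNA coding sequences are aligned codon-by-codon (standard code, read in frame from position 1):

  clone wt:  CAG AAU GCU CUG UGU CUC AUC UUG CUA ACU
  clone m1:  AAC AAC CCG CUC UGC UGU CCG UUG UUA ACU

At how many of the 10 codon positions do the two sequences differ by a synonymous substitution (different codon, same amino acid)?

4

Codon 1: CAG Gln / AAC Asn — nonsynonymous.
Codon 2: AAU Asn / AAC Asn — synonymous.
Codon 3: GCU Ala / CCG Pro — nonsynonymous.
Codon 4: CUG Leu / CUC Leu — synonymous.
Codon 5: UGU Cys / UGC Cys — synonymous.
Codon 6: CUC Leu / UGU Cys — nonsynonymous.
Codon 7: AUC Ile / CCG Pro — nonsynonymous.
Codon 8: UUG Leu / UUG Leu — identical.
Codon 9: CUA Leu / UUA Leu — synonymous.
Codon 10: ACU Thr / ACU Thr — identical.
Synonymous differences: 4.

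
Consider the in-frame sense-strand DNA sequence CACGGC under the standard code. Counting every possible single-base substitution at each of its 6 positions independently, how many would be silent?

4

Codon 1 (CAC, His): 1 synonymous substitution.
Codon 2 (GGC, Gly): 3 synonymous substitutions.
Total: 1 + 3 = 4.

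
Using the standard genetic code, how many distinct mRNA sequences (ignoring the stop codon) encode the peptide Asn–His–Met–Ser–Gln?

Asn: 2 codons.
His: 2 codons.
Met: 1 codon.
Ser: 6 codons.
Gln: 2 codons.
2 × 2 × 1 × 6 × 2 = 48.

48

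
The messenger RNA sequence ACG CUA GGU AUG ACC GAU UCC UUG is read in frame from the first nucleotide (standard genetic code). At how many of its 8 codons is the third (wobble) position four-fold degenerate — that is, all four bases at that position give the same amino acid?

Codon 1 ACG (Thr): third position 4-fold.
Codon 2 CUA (Leu): third position 4-fold.
Codon 3 GGU (Gly): third position 4-fold.
Codon 4 AUG (Met): third position 1-fold.
Codon 5 ACC (Thr): third position 4-fold.
Codon 6 GAU (Asp): third position 2-fold.
Codon 7 UCC (Ser): third position 4-fold.
Codon 8 UUG (Leu): third position 2-fold.
Four-fold degenerate third positions: 5.

5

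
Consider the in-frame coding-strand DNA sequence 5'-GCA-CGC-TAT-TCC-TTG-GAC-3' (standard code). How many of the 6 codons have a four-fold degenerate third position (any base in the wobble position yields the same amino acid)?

Codon 1 GCA (Ala): third position 4-fold.
Codon 2 CGC (Arg): third position 4-fold.
Codon 3 TAT (Tyr): third position 2-fold.
Codon 4 TCC (Ser): third position 4-fold.
Codon 5 TTG (Leu): third position 2-fold.
Codon 6 GAC (Asp): third position 2-fold.
Four-fold degenerate third positions: 3.

3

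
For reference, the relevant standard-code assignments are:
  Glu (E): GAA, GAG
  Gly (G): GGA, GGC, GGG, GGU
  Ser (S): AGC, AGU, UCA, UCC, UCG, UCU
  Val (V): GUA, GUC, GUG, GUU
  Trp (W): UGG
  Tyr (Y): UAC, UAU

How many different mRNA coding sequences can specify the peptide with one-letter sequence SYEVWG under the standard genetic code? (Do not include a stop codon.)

Ser: 6 codons.
Tyr: 2 codons.
Glu: 2 codons.
Val: 4 codons.
Trp: 1 codon.
Gly: 4 codons.
6 × 2 × 2 × 4 × 1 × 4 = 384.

384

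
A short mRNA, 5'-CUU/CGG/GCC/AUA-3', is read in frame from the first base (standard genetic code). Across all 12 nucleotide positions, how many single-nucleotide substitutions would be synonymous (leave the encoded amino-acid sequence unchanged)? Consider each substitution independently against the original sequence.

Codon 1 (CUU, Leu): 3 synonymous substitutions.
Codon 2 (CGG, Arg): 4 synonymous substitutions.
Codon 3 (GCC, Ala): 3 synonymous substitutions.
Codon 4 (AUA, Ile): 2 synonymous substitutions.
Total: 3 + 4 + 3 + 2 = 12.

12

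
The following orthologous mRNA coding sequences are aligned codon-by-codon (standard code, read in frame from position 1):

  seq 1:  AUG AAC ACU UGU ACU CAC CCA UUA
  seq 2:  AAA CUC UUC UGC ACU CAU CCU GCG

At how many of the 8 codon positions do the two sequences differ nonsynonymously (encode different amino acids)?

4

Codon 1: AUG Met / AAA Lys — nonsynonymous.
Codon 2: AAC Asn / CUC Leu — nonsynonymous.
Codon 3: ACU Thr / UUC Phe — nonsynonymous.
Codon 4: UGU Cys / UGC Cys — synonymous.
Codon 5: ACU Thr / ACU Thr — identical.
Codon 6: CAC His / CAU His — synonymous.
Codon 7: CCA Pro / CCU Pro — synonymous.
Codon 8: UUA Leu / GCG Ala — nonsynonymous.
Nonsynonymous differences: 4.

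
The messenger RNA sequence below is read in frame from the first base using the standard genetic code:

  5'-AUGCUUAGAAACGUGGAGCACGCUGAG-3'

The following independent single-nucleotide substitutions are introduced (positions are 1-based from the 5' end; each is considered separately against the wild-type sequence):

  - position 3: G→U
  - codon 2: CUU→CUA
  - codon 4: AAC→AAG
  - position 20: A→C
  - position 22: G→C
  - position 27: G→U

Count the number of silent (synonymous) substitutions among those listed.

Codon 1: AUG (Met) → AUU (Ile) — missense.
Codon 2: CUU (Leu) → CUA (Leu) — synonymous.
Codon 4: AAC (Asn) → AAG (Lys) — missense.
Codon 7: CAC (His) → CCC (Pro) — missense.
Codon 8: GCU (Ala) → CCU (Pro) — missense.
Codon 9: GAG (Glu) → GAU (Asp) — missense.
Synonymous: 1 of 6.

1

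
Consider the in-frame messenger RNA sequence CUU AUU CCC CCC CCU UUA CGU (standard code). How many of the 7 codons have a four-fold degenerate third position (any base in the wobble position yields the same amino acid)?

Codon 1 CUU (Leu): third position 4-fold.
Codon 2 AUU (Ile): third position 3-fold.
Codon 3 CCC (Pro): third position 4-fold.
Codon 4 CCC (Pro): third position 4-fold.
Codon 5 CCU (Pro): third position 4-fold.
Codon 6 UUA (Leu): third position 2-fold.
Codon 7 CGU (Arg): third position 4-fold.
Four-fold degenerate third positions: 5.

5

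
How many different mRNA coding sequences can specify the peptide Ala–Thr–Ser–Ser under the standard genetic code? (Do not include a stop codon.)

Ala: 4 codons.
Thr: 4 codons.
Ser: 6 codons.
Ser: 6 codons.
4 × 4 × 6 × 6 = 576.

576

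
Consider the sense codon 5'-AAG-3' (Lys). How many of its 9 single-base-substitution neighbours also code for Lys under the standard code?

1

Position 1: none → 0 synonymous.
Position 2: none → 0 synonymous.
Position 3: AAA → 1 synonymous.
Total: 0 + 0 + 1 = 1.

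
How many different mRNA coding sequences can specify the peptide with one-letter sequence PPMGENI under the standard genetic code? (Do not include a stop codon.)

Pro: 4 codons.
Pro: 4 codons.
Met: 1 codon.
Gly: 4 codons.
Glu: 2 codons.
Asn: 2 codons.
Ile: 3 codons.
4 × 4 × 1 × 4 × 2 × 2 × 3 = 768.

768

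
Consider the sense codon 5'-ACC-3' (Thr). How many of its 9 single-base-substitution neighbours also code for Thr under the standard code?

3

Position 1: none → 0 synonymous.
Position 2: none → 0 synonymous.
Position 3: ACU, ACA, ACG → 3 synonymous.
Total: 0 + 0 + 3 = 3.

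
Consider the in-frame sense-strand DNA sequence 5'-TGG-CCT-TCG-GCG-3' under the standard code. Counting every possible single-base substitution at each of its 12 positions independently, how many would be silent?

9

Codon 1 (TGG, Trp): 0 synonymous substitutions.
Codon 2 (CCT, Pro): 3 synonymous substitutions.
Codon 3 (TCG, Ser): 3 synonymous substitutions.
Codon 4 (GCG, Ala): 3 synonymous substitutions.
Total: 0 + 3 + 3 + 3 = 9.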